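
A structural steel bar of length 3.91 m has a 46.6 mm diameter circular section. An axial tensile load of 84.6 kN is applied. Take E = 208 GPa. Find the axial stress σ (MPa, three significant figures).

49.6 MPa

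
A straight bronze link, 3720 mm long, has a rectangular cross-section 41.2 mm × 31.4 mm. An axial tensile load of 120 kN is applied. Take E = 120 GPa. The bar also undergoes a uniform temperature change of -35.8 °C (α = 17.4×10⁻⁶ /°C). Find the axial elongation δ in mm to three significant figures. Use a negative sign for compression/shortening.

A = 1294 mm².
δ_mech = NL/(AE) = 120000·3720/(1294·120000) = 2.876 mm.
δ_thermal = αLΔT = 17.4e-6·3720·-35.8 = -2.317 mm.
δ = δ_mech + δ_thermal = 0.5583 mm.

0.558 mm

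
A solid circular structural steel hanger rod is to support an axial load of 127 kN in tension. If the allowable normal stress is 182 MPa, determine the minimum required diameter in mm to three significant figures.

29.8 mm

Required area A ≥ P/σ_allow = 127000/182 = 697.8 mm².
For a solid circular section, d ≥ √(4A/π) = 29.81 mm.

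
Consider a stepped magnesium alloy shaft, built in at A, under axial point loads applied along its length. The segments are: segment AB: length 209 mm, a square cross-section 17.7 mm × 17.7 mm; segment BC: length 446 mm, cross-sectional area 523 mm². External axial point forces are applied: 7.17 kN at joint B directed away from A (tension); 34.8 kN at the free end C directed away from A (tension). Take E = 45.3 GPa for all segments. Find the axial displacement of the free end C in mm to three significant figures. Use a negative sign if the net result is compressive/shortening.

Internal axial forces (sectioning from the free end, tension +): N_BC = 34.8 kN, N_AB = 41.97 kN.
A_AB = 313.3 mm².
δ_AB = 41970·209/(313.3·45300) = 0.6181 mm
δ_BC = 34800·446/(523·45300) = 0.6551 mm
δ = Σδ_i = 1.273 mm.

1.27 mm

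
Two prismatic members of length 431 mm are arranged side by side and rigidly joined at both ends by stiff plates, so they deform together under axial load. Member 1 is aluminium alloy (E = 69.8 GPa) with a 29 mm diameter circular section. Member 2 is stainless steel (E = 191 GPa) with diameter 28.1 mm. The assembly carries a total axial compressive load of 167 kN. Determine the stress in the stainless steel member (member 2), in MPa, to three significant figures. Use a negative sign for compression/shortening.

A_1 = 660.5 mm².
A_2 = 620.2 mm².
Equal strain + equilibrium ⇒ each member carries load in proportion to AE: A₁E₁ = 46100000 N, A₂E₂ = 118500000 N, ΣAE = 164600000 N.
σ₂ = P·E₂/ΣAE = -167000·191000/164600000 = -193.8 MPa.

-194 MPa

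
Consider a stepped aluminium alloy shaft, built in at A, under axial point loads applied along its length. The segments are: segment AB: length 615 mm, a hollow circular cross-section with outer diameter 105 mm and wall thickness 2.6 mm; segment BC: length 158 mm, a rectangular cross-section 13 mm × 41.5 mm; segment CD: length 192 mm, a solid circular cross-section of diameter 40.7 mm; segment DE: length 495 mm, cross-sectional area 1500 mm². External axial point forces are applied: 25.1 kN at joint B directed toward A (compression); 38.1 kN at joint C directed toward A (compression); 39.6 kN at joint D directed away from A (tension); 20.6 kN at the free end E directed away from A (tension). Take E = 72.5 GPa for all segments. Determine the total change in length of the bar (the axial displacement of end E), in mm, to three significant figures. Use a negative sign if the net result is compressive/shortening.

0.275 mm

Internal axial forces (sectioning from the free end, tension +): N_DE = 20.6 kN, N_CD = 60.2 kN, N_BC = 22.1 kN, N_AB = -3 kN.
A_AB = 836.4 mm².
A_BC = 539.5 mm².
A_CD = 1301 mm².
δ_AB = -3000·615/(836.4·72500) = -0.03043 mm
δ_BC = 22100·158/(539.5·72500) = 0.08927 mm
δ_CD = 60200·192/(1301·72500) = 0.1225 mm
δ_DE = 20600·495/(1500·72500) = 0.09377 mm
δ = Σδ_i = 0.2752 mm.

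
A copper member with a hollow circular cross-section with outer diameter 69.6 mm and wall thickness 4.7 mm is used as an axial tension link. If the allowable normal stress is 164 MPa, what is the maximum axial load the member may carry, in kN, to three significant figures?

157 kN

A = 958.3 mm².
P_max = σ_allow · A = 164 · 958.3 = 157200 N = 157.2 kN.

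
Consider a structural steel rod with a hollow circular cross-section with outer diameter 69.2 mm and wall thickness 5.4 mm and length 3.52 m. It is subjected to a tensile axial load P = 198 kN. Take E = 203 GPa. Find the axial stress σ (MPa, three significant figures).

183 MPa

A = 1082 mm².
σ = N/A = 198000/1082 = 182.9 MPa.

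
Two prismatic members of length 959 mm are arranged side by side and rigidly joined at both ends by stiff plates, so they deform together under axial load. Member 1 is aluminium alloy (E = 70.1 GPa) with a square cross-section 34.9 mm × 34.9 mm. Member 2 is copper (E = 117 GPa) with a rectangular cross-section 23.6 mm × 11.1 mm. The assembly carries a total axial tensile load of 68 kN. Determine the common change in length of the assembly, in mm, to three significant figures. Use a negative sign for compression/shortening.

A_1 = 1218 mm².
A_2 = 262 mm².
Equal strain + equilibrium ⇒ each member carries load in proportion to AE: A₁E₁ = 85380000 N, A₂E₂ = 30650000 N, ΣAE = 116000000 N.
δ = PL/ΣAE = 68000·959/116000000 = 0.562 mm.

0.562 mm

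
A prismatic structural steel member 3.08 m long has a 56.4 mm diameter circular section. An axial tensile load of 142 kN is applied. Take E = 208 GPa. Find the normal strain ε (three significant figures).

A = 2498 mm².
σ = N/A = 56.84 MPa; ε = σ/E = 56.84/208000 = 2.733e-04.

2.73e-04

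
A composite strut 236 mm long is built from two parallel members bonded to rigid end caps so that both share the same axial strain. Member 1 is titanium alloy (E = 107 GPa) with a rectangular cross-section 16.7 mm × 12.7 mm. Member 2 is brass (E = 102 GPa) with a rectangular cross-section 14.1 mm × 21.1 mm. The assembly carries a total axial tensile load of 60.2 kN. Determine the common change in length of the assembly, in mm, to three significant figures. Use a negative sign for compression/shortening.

0.268 mm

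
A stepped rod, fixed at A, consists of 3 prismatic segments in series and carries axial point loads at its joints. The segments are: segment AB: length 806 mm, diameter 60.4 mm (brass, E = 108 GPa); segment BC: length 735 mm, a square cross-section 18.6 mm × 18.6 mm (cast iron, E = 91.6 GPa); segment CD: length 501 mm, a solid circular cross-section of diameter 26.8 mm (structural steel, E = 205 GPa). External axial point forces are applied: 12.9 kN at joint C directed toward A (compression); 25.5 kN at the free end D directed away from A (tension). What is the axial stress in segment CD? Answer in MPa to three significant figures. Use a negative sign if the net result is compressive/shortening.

45.2 MPa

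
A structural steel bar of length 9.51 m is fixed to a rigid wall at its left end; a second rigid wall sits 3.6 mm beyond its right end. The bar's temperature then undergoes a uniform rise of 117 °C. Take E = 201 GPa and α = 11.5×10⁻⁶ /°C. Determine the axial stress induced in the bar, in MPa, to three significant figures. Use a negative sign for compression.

-194 MPa

Free thermal expansion αLΔT = 11.5e-6 · 9510 · 117 = 12.8 mm.
The walls engage after the gap closes; constrained expansion = 12.8 − 3.6 = 9.196 mm.
The walls impose strain ε = −(9.196)/9510 = -9.6695e-04; σ = Eε = 201000 · -9.6695e-04 = -194.4 MPa.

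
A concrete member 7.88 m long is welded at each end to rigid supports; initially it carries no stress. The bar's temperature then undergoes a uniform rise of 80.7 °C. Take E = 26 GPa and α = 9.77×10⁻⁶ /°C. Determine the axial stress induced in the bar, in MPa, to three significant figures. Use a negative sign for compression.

Free thermal expansion αLΔT = 9.77e-6 · 7880 · 80.7 = 6.213 mm.
The walls impose strain ε = −(6.213)/7880 = -7.8844e-04; σ = Eε = 26000 · -7.8844e-04 = -20.5 MPa.

-20.5 MPa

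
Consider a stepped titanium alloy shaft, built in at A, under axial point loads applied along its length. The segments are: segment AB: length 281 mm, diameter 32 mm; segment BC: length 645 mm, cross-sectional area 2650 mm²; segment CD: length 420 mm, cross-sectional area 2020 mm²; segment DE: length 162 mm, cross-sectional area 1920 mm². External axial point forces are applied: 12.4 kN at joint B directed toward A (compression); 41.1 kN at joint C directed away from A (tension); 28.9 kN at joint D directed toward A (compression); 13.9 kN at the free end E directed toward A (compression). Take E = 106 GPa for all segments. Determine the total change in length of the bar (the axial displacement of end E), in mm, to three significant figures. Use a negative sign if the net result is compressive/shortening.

Internal axial forces (sectioning from the free end, tension +): N_DE = -13.9 kN, N_CD = -42.8 kN, N_BC = -1.7 kN, N_AB = -14.1 kN.
A_AB = 804.2 mm².
δ_AB = -14100·281/(804.2·106000) = -0.04648 mm
δ_BC = -1700·645/(2650·106000) = -0.003904 mm
δ_CD = -42800·420/(2020·106000) = -0.08395 mm
δ_DE = -13900·162/(1920·106000) = -0.01106 mm
δ = Σδ_i = -0.1454 mm.

-0.145 mm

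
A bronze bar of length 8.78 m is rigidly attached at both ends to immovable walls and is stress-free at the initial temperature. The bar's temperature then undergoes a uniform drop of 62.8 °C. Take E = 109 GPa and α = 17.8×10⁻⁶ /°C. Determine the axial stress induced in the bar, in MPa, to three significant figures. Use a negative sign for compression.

122 MPa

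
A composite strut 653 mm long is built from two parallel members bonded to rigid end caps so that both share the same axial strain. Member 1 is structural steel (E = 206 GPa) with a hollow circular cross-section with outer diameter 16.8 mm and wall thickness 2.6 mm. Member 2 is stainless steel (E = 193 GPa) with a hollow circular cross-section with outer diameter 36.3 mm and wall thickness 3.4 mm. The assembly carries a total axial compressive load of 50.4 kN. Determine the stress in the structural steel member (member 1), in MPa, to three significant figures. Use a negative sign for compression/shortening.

A_1 = 116 mm².
A_2 = 351.4 mm².
Equal strain + equilibrium ⇒ each member carries load in proportion to AE: A₁E₁ = 23890000 N, A₂E₂ = 67820000 N, ΣAE = 91720000 N.
σ₁ = P·E₁/ΣAE = -50400·206000/91720000 = -113.2 MPa.

-113 MPa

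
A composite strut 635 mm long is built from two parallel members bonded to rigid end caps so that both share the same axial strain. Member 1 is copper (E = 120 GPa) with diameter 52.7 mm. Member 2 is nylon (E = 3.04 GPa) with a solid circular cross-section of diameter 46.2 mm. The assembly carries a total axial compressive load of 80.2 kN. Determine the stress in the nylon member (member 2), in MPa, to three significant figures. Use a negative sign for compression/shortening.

-0.914 MPa

A_1 = 2181 mm².
A_2 = 1676 mm².
Equal strain + equilibrium ⇒ each member carries load in proportion to AE: A₁E₁ = 261800000 N, A₂E₂ = 5096000 N, ΣAE = 266800000 N.
σ₂ = P·E₂/ΣAE = -80200·3040/266800000 = -0.9137 MPa.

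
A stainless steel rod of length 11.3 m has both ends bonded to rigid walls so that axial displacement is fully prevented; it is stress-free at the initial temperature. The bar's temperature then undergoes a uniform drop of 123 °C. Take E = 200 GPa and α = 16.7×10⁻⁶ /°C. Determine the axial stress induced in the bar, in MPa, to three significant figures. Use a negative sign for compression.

Free thermal expansion αLΔT = 16.7e-6 · 11300 · -123 = -23.21 mm.
The walls impose strain ε = −(-23.21)/11300 = 2.0541e-03; σ = Eε = 200000 · 2.0541e-03 = 410.8 MPa.

411 MPa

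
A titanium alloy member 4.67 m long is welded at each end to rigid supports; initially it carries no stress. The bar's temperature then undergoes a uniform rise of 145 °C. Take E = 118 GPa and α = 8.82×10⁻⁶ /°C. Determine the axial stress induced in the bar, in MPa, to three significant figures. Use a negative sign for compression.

Free thermal expansion αLΔT = 8.82e-6 · 4670 · 145 = 5.972 mm.
The walls impose strain ε = −(5.972)/4670 = -1.2789e-03; σ = Eε = 118000 · -1.2789e-03 = -150.9 MPa.

-151 MPa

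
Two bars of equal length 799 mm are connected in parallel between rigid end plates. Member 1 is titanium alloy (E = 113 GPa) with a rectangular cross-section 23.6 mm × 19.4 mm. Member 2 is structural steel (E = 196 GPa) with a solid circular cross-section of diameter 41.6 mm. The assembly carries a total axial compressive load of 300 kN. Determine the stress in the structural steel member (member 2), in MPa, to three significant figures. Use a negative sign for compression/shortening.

-185 MPa

A_1 = 457.8 mm².
A_2 = 1359 mm².
Equal strain + equilibrium ⇒ each member carries load in proportion to AE: A₁E₁ = 51740000 N, A₂E₂ = 266400000 N, ΣAE = 318100000 N.
σ₂ = P·E₂/ΣAE = -300000·196000/318100000 = -184.8 MPa.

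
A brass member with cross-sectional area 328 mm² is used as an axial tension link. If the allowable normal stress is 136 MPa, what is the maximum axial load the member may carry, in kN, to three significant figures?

P_max = σ_allow · A = 136 · 328 = 44610 N = 44.61 kN.

44.6 kN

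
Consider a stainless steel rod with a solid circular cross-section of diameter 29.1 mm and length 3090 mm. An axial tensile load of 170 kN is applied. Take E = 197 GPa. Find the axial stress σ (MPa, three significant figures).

256 MPa

A = 665.1 mm².
σ = N/A = 170000/665.1 = 255.6 MPa.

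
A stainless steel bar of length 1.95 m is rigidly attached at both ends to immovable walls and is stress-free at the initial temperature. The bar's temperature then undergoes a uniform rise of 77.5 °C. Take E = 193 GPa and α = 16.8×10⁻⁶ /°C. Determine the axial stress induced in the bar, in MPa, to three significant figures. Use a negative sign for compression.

Free thermal expansion αLΔT = 16.8e-6 · 1950 · 77.5 = 2.539 mm.
The walls impose strain ε = −(2.539)/1950 = -1.3020e-03; σ = Eε = 193000 · -1.3020e-03 = -251.3 MPa.

-251 MPa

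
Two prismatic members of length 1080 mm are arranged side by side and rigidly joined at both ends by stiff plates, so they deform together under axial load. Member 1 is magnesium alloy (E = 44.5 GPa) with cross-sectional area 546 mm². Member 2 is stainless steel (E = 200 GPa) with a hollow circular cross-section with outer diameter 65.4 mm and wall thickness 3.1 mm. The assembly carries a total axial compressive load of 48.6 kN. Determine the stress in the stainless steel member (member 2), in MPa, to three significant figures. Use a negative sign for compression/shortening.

A_2 = 606.7 mm².
Equal strain + equilibrium ⇒ each member carries load in proportion to AE: A₁E₁ = 24300000 N, A₂E₂ = 121300000 N, ΣAE = 145600000 N.
σ₂ = P·E₂/ΣAE = -48600·200000/145600000 = -66.74 MPa.

-66.7 MPa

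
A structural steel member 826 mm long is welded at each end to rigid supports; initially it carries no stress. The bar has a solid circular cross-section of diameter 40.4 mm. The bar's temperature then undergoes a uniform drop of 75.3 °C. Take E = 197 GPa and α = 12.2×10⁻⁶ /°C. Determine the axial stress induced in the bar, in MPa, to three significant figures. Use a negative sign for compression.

181 MPa

Free thermal expansion αLΔT = 12.2e-6 · 826 · -75.3 = -0.7588 mm.
The walls impose strain ε = −(-0.7588)/826 = 9.1866e-04; σ = Eε = 197000 · 9.1866e-04 = 181 MPa.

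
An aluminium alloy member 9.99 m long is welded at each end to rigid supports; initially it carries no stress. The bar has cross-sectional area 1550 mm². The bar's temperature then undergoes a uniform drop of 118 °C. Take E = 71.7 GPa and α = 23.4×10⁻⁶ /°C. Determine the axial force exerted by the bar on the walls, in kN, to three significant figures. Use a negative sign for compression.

307 kN

Free thermal expansion αLΔT = 23.4e-6 · 9990 · -118 = -27.58 mm.
The walls impose strain ε = −(-27.58)/9990 = 2.7612e-03; σ = Eε = 71700 · 2.7612e-03 = 198 MPa.
Wall reaction R = σ·A = 198·1550 = 306900 N = 306.9 kN.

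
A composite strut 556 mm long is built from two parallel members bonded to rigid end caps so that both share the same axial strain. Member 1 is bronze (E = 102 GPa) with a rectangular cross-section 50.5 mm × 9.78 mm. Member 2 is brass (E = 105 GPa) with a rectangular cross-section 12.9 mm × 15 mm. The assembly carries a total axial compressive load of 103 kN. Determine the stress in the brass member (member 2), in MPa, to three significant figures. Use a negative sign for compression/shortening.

-153 MPa

A_1 = 493.9 mm².
A_2 = 193.5 mm².
Equal strain + equilibrium ⇒ each member carries load in proportion to AE: A₁E₁ = 50380000 N, A₂E₂ = 20320000 N, ΣAE = 70690000 N.
σ₂ = P·E₂/ΣAE = -103000·105000/70690000 = -153 MPa.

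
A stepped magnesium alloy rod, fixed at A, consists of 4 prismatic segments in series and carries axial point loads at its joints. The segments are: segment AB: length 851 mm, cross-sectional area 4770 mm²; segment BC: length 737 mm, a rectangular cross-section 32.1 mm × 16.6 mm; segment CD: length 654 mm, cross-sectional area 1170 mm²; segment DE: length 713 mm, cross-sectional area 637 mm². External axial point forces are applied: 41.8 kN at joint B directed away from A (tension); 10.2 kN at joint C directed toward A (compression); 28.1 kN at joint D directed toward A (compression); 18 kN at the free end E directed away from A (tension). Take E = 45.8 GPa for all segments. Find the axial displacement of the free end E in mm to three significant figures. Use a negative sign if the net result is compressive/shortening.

-0.213 mm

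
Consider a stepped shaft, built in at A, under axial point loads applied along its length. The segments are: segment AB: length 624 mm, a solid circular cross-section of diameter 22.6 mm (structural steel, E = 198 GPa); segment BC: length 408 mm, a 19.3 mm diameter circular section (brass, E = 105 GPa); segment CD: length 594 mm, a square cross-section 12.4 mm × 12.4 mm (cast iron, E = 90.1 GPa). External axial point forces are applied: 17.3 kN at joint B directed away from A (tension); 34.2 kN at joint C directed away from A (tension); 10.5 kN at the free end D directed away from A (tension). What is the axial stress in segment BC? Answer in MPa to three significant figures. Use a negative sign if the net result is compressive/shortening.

Internal axial forces (sectioning from the free end, tension +): N_CD = 10.5 kN, N_BC = 44.7 kN, N_AB = 62 kN.
A_BC = 292.6 mm².
σ_BC = N_BC/A_BC = 44700/292.6 = 152.8 MPa.

153 MPa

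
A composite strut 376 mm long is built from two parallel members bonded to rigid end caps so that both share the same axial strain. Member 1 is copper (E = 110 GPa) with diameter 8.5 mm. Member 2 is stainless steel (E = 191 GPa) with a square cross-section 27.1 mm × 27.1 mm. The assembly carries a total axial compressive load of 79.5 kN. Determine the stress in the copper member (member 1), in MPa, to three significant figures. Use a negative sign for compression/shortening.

-59.7 MPa

A_1 = 56.75 mm².
A_2 = 734.4 mm².
Equal strain + equilibrium ⇒ each member carries load in proportion to AE: A₁E₁ = 6242000 N, A₂E₂ = 140300000 N, ΣAE = 146500000 N.
σ₁ = P·E₁/ΣAE = -79500·110000/146500000 = -59.69 MPa.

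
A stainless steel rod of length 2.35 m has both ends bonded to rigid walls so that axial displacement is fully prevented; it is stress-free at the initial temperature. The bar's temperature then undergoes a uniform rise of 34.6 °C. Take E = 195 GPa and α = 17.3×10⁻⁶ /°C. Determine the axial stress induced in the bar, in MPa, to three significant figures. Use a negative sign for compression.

Free thermal expansion αLΔT = 17.3e-6 · 2350 · 34.6 = 1.407 mm.
The walls impose strain ε = −(1.407)/2350 = -5.9858e-04; σ = Eε = 195000 · -5.9858e-04 = -116.7 MPa.

-117 MPa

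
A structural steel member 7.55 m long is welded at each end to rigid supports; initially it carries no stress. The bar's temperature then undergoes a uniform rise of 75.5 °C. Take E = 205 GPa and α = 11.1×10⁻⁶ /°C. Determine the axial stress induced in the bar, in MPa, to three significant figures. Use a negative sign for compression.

-172 MPa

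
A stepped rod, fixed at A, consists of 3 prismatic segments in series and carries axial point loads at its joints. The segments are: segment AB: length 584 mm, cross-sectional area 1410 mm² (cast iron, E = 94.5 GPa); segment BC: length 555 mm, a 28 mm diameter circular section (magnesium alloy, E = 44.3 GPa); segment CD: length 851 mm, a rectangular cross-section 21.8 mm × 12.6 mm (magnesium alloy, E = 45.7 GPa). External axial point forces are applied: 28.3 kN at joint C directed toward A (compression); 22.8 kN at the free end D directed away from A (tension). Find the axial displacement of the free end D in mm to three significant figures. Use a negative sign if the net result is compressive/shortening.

1.41 mm

Internal axial forces (sectioning from the free end, tension +): N_CD = 22.8 kN, N_BC = -5.5 kN, N_AB = -5.5 kN.
A_BC = 615.8 mm².
A_CD = 274.7 mm².
δ_AB = -5500·584/(1410·94500) = -0.02411 mm
δ_BC = -5500·555/(615.8·44300) = -0.1119 mm
δ_CD = 22800·851/(274.7·45700) = 1.546 mm
δ = Σδ_i = 1.41 mm.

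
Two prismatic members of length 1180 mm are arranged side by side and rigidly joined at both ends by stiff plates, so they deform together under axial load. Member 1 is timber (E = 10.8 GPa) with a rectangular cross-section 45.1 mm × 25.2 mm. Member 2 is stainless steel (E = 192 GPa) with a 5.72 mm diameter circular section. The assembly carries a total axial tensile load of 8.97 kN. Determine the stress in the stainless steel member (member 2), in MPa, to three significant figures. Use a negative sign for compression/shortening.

A_1 = 1137 mm².
A_2 = 25.7 mm².
Equal strain + equilibrium ⇒ each member carries load in proportion to AE: A₁E₁ = 12270000 N, A₂E₂ = 4934000 N, ΣAE = 17210000 N.
σ₂ = P·E₂/ΣAE = 8970·192000/17210000 = 100.1 MPa.

100 MPa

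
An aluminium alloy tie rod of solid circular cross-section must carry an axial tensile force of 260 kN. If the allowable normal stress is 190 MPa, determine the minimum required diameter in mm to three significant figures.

Required area A ≥ P/σ_allow = 260000/190 = 1368 mm².
For a solid circular section, d ≥ √(4A/π) = 41.74 mm.

41.7 mm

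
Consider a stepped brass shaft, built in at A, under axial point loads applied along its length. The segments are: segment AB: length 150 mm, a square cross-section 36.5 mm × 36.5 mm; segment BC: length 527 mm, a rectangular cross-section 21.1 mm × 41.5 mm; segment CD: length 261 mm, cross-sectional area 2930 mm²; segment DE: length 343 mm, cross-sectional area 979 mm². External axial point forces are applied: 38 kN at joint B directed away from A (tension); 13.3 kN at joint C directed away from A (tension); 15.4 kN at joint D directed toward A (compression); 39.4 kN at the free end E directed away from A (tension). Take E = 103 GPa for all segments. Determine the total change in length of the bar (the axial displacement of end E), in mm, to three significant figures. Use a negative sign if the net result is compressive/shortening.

0.455 mm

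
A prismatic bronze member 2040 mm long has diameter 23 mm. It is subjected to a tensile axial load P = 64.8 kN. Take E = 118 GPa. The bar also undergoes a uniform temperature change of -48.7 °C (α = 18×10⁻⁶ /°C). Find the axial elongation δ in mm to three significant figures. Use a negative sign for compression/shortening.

0.908 mm

A = 415.5 mm².
δ_mech = NL/(AE) = 64800·2040/(415.5·118000) = 2.696 mm.
δ_thermal = αLΔT = 18e-6·2040·-48.7 = -1.788 mm.
δ = δ_mech + δ_thermal = 0.9081 mm.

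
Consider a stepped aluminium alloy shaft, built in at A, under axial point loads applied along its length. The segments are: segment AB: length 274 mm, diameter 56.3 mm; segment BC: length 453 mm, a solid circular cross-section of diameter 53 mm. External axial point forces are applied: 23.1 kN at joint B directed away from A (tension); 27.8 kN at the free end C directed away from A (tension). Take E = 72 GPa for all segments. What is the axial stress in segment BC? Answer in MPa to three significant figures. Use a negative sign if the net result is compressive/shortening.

12.6 MPa

Internal axial forces (sectioning from the free end, tension +): N_BC = 27.8 kN, N_AB = 50.9 kN.
A_BC = 2206 mm².
σ_BC = N_BC/A_BC = 27800/2206 = 12.6 MPa.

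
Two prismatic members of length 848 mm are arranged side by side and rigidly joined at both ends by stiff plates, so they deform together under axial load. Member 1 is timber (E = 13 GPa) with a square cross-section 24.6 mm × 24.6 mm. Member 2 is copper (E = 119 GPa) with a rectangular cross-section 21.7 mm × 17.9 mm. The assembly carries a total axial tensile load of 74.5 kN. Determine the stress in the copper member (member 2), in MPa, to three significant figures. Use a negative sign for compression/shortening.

A_1 = 605.2 mm².
A_2 = 388.4 mm².
Equal strain + equilibrium ⇒ each member carries load in proportion to AE: A₁E₁ = 7867000 N, A₂E₂ = 46220000 N, ΣAE = 54090000 N.
σ₂ = P·E₂/ΣAE = 74500·119000/54090000 = 163.9 MPa.

164 MPa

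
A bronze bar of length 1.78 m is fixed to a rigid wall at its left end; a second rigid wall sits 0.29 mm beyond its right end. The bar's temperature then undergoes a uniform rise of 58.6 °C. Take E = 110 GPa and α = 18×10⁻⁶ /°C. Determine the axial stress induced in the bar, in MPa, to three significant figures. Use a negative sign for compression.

-98.1 MPa

Free thermal expansion αLΔT = 18e-6 · 1780 · 58.6 = 1.878 mm.
The walls engage after the gap closes; constrained expansion = 1.878 − 0.29 = 1.588 mm.
The walls impose strain ε = −(1.588)/1780 = -8.9188e-04; σ = Eε = 110000 · -8.9188e-04 = -98.11 MPa.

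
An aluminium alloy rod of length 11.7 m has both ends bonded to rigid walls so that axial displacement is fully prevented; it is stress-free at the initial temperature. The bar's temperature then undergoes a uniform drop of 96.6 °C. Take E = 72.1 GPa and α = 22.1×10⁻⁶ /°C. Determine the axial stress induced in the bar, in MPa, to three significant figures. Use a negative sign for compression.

Free thermal expansion αLΔT = 22.1e-6 · 11700 · -96.6 = -24.98 mm.
The walls impose strain ε = −(-24.98)/11700 = 2.1349e-03; σ = Eε = 72100 · 2.1349e-03 = 153.9 MPa.

154 MPa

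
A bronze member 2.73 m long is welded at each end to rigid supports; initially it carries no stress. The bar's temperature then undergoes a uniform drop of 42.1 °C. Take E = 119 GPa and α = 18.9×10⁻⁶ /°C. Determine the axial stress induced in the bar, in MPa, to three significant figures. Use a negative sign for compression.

94.7 MPa

Free thermal expansion αLΔT = 18.9e-6 · 2730 · -42.1 = -2.172 mm.
The walls impose strain ε = −(-2.172)/2730 = 7.9569e-04; σ = Eε = 119000 · 7.9569e-04 = 94.69 MPa.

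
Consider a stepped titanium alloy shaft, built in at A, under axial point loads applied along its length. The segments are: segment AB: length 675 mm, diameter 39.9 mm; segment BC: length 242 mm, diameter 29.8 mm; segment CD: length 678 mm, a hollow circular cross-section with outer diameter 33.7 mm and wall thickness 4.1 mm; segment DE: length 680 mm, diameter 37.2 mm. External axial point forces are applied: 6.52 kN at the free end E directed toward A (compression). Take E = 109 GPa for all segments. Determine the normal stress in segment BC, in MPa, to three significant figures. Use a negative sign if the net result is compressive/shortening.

Internal axial forces (sectioning from the free end, tension +): N_DE = -6.52 kN, N_CD = -6.52 kN, N_BC = -6.52 kN, N_AB = -6.52 kN.
A_BC = 697.5 mm².
σ_BC = N_BC/A_BC = -6520/697.5 = -9.348 MPa.

-9.35 MPa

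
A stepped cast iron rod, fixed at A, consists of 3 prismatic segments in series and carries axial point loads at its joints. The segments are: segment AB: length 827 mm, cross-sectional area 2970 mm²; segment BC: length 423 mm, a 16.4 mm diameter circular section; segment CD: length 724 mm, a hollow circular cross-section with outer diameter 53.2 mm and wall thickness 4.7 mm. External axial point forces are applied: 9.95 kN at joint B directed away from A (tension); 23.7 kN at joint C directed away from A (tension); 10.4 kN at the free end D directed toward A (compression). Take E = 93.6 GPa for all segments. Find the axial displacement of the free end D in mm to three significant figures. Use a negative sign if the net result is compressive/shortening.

0.241 mm

Internal axial forces (sectioning from the free end, tension +): N_CD = -10.4 kN, N_BC = 13.3 kN, N_AB = 23.25 kN.
A_BC = 211.2 mm².
A_CD = 716.1 mm².
δ_AB = 23250·827/(2970·93600) = 0.06917 mm
δ_BC = 13300·423/(211.2·93600) = 0.2845 mm
δ_CD = -10400·724/(716.1·93600) = -0.1123 mm
δ = Σδ_i = 0.2414 mm.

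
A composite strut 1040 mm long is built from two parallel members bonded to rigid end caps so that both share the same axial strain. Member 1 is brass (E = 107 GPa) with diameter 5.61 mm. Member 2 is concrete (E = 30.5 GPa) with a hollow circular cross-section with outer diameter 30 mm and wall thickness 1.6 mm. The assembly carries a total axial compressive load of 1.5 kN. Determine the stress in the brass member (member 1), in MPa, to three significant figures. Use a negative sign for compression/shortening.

-22.9 MPa

A_1 = 24.72 mm².
A_2 = 142.8 mm².
Equal strain + equilibrium ⇒ each member carries load in proportion to AE: A₁E₁ = 2645000 N, A₂E₂ = 4354000 N, ΣAE = 6999000 N.
σ₁ = P·E₁/ΣAE = -1500·107000/6999000 = -22.93 MPa.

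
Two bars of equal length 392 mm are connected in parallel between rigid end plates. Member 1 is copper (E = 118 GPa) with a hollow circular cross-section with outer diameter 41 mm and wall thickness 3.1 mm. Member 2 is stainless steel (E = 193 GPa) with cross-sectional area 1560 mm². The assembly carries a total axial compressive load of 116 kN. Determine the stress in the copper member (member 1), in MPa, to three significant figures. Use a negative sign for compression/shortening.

A_1 = 369.1 mm².
Equal strain + equilibrium ⇒ each member carries load in proportion to AE: A₁E₁ = 43550000 N, A₂E₂ = 301100000 N, ΣAE = 344600000 N.
σ₁ = P·E₁/ΣAE = -116000·118000/344600000 = -39.72 MPa.

-39.7 MPa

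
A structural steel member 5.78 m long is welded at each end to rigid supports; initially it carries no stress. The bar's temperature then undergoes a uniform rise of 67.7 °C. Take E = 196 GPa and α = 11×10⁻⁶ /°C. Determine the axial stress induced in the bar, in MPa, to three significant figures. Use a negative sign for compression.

-146 MPa

Free thermal expansion αLΔT = 11e-6 · 5780 · 67.7 = 4.304 mm.
The walls impose strain ε = −(4.304)/5780 = -7.4470e-04; σ = Eε = 196000 · -7.4470e-04 = -146 MPa.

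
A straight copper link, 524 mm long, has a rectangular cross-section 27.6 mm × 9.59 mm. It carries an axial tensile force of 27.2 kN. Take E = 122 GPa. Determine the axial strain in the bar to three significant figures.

A = 264.7 mm².
σ = N/A = 102.8 MPa; ε = σ/E = 102.8/122000 = 8.423e-04.

8.42e-04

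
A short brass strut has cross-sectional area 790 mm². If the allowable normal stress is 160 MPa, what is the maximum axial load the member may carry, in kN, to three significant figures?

126 kN

P_max = σ_allow · A = 160 · 790 = 126400 N = 126.4 kN.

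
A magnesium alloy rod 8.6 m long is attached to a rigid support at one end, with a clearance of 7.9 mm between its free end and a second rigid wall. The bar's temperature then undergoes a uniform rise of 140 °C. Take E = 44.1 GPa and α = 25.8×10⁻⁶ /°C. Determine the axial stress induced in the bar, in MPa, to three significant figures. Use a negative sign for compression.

-119 MPa

Free thermal expansion αLΔT = 25.8e-6 · 8600 · 140 = 31.06 mm.
The walls engage after the gap closes; constrained expansion = 31.06 − 7.9 = 23.16 mm.
The walls impose strain ε = −(23.16)/8600 = -2.6934e-03; σ = Eε = 44100 · -2.6934e-03 = -118.8 MPa.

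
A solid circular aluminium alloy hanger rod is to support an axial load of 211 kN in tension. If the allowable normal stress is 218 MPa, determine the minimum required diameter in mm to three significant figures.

35.1 mm

Required area A ≥ P/σ_allow = 211000/218 = 967.9 mm².
For a solid circular section, d ≥ √(4A/π) = 35.1 mm.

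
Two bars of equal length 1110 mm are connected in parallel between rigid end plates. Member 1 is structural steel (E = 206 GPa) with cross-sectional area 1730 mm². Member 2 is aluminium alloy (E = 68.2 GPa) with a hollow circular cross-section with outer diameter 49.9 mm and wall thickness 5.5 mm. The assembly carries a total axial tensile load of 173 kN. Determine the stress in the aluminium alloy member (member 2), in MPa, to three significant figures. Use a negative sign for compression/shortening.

28.9 MPa

A_2 = 767.2 mm².
Equal strain + equilibrium ⇒ each member carries load in proportion to AE: A₁E₁ = 356400000 N, A₂E₂ = 52320000 N, ΣAE = 408700000 N.
σ₂ = P·E₂/ΣAE = 173000·68200/408700000 = 28.87 MPa.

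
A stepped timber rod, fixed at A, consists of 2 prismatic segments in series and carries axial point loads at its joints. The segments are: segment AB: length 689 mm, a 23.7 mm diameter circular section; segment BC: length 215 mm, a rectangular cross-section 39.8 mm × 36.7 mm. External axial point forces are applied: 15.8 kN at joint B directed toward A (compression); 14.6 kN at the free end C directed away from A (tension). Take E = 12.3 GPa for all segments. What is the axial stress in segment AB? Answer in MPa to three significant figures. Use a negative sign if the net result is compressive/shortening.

Internal axial forces (sectioning from the free end, tension +): N_BC = 14.6 kN, N_AB = -1.2 kN.
A_AB = 441.2 mm².
σ_AB = N_AB/A_AB = -1200/441.2 = -2.72 MPa.

-2.72 MPa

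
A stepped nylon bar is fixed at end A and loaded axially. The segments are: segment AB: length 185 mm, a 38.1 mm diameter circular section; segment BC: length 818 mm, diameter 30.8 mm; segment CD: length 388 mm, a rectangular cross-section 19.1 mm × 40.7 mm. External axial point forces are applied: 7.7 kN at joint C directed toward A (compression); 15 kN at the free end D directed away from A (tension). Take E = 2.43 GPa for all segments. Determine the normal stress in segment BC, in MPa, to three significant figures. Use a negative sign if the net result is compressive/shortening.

Internal axial forces (sectioning from the free end, tension +): N_CD = 15 kN, N_BC = 7.3 kN, N_AB = 7.3 kN.
A_BC = 745.1 mm².
σ_BC = N_BC/A_BC = 7300/745.1 = 9.798 MPa.

9.80 MPa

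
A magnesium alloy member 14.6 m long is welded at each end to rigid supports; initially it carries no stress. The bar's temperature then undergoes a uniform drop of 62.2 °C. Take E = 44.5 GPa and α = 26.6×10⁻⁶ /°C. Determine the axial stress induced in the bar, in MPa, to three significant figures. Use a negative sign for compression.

73.6 MPa

Free thermal expansion αLΔT = 26.6e-6 · 14600 · -62.2 = -24.16 mm.
The walls impose strain ε = −(-24.16)/14600 = 1.6545e-03; σ = Eε = 44500 · 1.6545e-03 = 73.63 MPa.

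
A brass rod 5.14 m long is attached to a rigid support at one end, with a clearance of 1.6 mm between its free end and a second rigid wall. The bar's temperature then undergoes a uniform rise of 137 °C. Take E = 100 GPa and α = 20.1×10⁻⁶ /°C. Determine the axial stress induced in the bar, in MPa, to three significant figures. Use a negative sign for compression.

Free thermal expansion αLΔT = 20.1e-6 · 5140 · 137 = 14.15 mm.
The walls engage after the gap closes; constrained expansion = 14.15 − 1.6 = 12.55 mm.
The walls impose strain ε = −(12.55)/5140 = -2.4424e-03; σ = Eε = 100000 · -2.4424e-03 = -244.2 MPa.

-244 MPa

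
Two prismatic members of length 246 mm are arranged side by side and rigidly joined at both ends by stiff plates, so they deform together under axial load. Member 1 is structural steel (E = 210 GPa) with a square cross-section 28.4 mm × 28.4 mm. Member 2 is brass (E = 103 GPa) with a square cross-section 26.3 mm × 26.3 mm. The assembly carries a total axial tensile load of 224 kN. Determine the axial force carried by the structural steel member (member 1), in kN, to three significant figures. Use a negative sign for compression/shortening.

158 kN

A_1 = 806.6 mm².
A_2 = 691.7 mm².
Equal strain + equilibrium ⇒ each member carries load in proportion to AE: A₁E₁ = 169400000 N, A₂E₂ = 71240000 N, ΣAE = 240600000 N.
F₁ = P·A₁E₁/ΣAE = 224000·169400000/240600000 = 157700 N.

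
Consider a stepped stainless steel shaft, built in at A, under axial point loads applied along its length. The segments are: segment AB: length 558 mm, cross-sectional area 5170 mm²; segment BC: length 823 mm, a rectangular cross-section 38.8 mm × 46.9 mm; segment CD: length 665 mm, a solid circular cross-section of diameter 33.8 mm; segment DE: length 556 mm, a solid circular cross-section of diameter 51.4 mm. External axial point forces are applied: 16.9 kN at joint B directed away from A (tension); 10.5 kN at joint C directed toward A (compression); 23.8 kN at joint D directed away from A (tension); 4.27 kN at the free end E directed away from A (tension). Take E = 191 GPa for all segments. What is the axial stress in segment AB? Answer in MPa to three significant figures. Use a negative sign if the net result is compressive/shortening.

Internal axial forces (sectioning from the free end, tension +): N_DE = 4.27 kN, N_CD = 28.07 kN, N_BC = 17.57 kN, N_AB = 34.47 kN.
σ_AB = N_AB/A_AB = 34470/5170 = 6.667 MPa.

6.67 MPa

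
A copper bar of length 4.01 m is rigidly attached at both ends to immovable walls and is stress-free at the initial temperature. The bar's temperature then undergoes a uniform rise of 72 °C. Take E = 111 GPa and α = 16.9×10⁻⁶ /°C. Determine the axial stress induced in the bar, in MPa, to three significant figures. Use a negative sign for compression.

Free thermal expansion αLΔT = 16.9e-6 · 4010 · 72 = 4.879 mm.
The walls impose strain ε = −(4.879)/4010 = -1.2168e-03; σ = Eε = 111000 · -1.2168e-03 = -135.1 MPa.

-135 MPa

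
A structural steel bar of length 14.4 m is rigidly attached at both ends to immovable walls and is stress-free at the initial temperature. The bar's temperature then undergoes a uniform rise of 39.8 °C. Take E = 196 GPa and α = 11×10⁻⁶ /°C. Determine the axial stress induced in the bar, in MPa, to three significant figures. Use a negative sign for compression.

Free thermal expansion αLΔT = 11e-6 · 14400 · 39.8 = 6.304 mm.
The walls impose strain ε = −(6.304)/14400 = -4.3780e-04; σ = Eε = 196000 · -4.3780e-04 = -85.81 MPa.

-85.8 MPa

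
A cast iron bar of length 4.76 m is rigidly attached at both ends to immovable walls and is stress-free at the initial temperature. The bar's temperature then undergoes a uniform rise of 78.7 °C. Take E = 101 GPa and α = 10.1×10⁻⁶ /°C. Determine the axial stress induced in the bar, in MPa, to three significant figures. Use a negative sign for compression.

Free thermal expansion αLΔT = 10.1e-6 · 4760 · 78.7 = 3.784 mm.
The walls impose strain ε = −(3.784)/4760 = -7.9487e-04; σ = Eε = 101000 · -7.9487e-04 = -80.28 MPa.

-80.3 MPa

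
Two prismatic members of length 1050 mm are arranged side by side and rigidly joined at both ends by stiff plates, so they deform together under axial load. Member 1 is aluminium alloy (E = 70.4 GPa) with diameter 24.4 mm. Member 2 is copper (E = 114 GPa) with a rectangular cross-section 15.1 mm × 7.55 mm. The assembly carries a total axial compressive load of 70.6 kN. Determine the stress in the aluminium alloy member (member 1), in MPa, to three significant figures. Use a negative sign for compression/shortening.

-108 MPa

A_1 = 467.6 mm².
A_2 = 114 mm².
Equal strain + equilibrium ⇒ each member carries load in proportion to AE: A₁E₁ = 32920000 N, A₂E₂ = 13000000 N, ΣAE = 45920000 N.
σ₁ = P·E₁/ΣAE = -70600·70400/45920000 = -108.2 MPa.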